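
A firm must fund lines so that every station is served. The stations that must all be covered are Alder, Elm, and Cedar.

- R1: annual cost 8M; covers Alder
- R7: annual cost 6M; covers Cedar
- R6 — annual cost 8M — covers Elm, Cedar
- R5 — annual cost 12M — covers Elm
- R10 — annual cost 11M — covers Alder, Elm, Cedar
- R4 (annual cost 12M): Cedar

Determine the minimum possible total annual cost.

R10 alone covers Alder, Elm, Cedar — every station.
Total annual cost: 11.

11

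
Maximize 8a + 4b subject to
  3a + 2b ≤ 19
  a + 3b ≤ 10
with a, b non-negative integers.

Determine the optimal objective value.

(a,b)=(6,0): 3·6+2·0=18≤19, 1·6+3·0=6≤10, objective 48.
(a,b)=(5,1): 3·5+2·1=17≤19, 1·5+3·1=8≤10, objective 44.
(a,b)=(5,0): 3·5+2·0=15≤19, 1·5+3·0=5≤10, objective 40.
Maximum is 48 at (a,b)=(6,0).

48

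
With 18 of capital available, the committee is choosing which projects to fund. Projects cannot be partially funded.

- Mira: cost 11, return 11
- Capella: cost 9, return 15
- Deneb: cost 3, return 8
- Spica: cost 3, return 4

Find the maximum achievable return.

27

Allowing fractional choices, the relaxed optimum would be about 30.0, but projects are indivisible.
Capella + Deneb: cost 9 + 3 = 12 ≤ 18, return 15 + 8 = 23.
Mira + Deneb + Spica: cost 11 + 3 + 3 = 17 ≤ 18, return 11 + 8 + 4 = 23.
Capella + Deneb + Spica: cost 9 + 3 + 3 = 15 ≤ 18, return 15 + 8 + 4 = 27.
Best is Capella, Deneb, and Spica with total return 27.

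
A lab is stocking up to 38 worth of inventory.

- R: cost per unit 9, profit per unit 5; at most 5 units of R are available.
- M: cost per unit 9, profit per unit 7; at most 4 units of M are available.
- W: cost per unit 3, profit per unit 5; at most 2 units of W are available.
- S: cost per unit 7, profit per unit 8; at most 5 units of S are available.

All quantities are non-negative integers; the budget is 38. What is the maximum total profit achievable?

This is a bounded integer knapsack.
2×W and 4×S: cost 34 ≤ 38, profit 2·5 + 4·8 = 42.
1×W and 5×S: cost 38 ≤ 38, profit 1·5 + 5·8 = 45.
Best is 45.

45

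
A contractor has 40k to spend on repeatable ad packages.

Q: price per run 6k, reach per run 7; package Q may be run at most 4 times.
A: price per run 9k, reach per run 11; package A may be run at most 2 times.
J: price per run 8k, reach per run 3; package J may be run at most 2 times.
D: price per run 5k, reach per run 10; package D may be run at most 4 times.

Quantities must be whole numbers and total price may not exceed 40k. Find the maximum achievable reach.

This is a bounded integer knapsack.
D has the best ratio (10/5); taking only D gives at most 4×10 = 40 (stopped by the supply cap of 4).
Mixing does better — 2×A and 4×D: price 38 ≤ 40, reach 2·11 + 4·10 = 62.

62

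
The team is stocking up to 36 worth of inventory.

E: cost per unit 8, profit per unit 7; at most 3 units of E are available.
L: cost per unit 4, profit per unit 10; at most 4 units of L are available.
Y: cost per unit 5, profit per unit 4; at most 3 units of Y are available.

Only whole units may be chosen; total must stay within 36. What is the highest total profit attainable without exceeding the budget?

55

This is a bounded integer knapsack.
L has the best ratio (10/4); taking only L gives at most 4×10 = 40 (stopped by the supply cap of 4).
Mixing does better — 1×E, 4×L, and 2×Y: cost 34 ≤ 36, profit 1·7 + 4·10 + 2·4 = 55.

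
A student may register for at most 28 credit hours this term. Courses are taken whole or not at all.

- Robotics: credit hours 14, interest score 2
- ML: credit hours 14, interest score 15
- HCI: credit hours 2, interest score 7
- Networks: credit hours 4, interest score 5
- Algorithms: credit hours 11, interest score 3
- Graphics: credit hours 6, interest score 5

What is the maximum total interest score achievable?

Allowing fractional choices, the relaxed optimum would be about 32.5, but courses are indivisible.
ML + HCI + Networks + Graphics: credit hours 14 + 2 + 4 + 6 = 26 ≤ 28, interest score 15 + 7 + 5 + 5 = 32.
ML + HCI + Networks: credit hours 14 + 2 + 4 = 20 ≤ 28, interest score 15 + 7 + 5 = 27.
Best is ML, HCI, Networks, and Graphics with total interest score 32.

32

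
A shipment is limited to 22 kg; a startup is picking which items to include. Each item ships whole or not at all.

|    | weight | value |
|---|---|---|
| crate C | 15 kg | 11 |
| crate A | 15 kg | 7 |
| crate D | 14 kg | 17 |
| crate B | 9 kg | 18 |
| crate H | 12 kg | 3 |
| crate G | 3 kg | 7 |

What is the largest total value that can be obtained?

This is an integer program with binary decision variables.
Take crate B and crate G: weight 9 + 3 = 12 ≤ 22, value 18 + 7 = 25.
No other feasible combination does better.

25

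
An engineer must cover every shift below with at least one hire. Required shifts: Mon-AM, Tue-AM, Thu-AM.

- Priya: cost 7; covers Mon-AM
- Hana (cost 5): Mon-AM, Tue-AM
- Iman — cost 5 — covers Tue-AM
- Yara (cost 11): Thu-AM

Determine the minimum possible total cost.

16

Choose Hana and Yara: together they cover Mon-AM, Tue-AM, Thu-AM — every shift.
Total cost: 5 + 11 = 16.
No cover costs less than 16.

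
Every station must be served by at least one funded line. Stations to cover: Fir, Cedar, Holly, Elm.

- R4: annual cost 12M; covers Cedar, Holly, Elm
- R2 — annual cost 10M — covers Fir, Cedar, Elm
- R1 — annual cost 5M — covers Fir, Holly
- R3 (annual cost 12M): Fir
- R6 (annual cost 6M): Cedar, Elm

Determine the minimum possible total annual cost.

11

Choose R1 and R6: together they cover Fir, Cedar, Holly, Elm — every station.
Total annual cost: 5 + 6 = 11.
No cover costs less than 11.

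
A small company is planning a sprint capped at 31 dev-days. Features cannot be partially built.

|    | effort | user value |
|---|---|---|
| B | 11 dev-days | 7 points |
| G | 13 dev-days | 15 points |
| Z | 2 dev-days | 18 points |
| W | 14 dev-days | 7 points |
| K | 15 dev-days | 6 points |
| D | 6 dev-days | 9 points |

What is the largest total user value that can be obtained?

Allowing fractional choices, the relaxed optimum would be about 48.4, but features are indivisible.
G + Z + D: effort 13 + 2 + 6 = 21 ≤ 31, user value 15 + 18 + 9 = 42.
B + G + Z: effort 11 + 13 + 2 = 26 ≤ 31, user value 7 + 15 + 18 = 40.
G + Z + W: effort 13 + 2 + 14 = 29 ≤ 31, user value 15 + 18 + 7 = 40.
Best is G, Z, and D with total user value 42.

42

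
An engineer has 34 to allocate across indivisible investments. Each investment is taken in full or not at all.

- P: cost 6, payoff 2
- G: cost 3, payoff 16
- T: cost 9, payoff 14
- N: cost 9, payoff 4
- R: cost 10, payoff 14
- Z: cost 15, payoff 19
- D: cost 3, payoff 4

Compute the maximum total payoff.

53

This is an integer program with binary decision variables.
Take G, T, Z, and D: cost 3 + 9 + 15 + 3 = 30 ≤ 34, payoff 16 + 14 + 19 + 4 = 53.
No feasible combination exceeds this.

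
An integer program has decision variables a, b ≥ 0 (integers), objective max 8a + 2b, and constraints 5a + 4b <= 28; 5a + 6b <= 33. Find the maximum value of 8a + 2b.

The continuous relaxation peaks at (5.6, 0) with value 44.80; rounding to a feasible lattice point costs some objective.
(a,b)=(5,0): 5·5+4·0=25≤28, 5·5+6·0=25≤33, objective 40.
(a,b)=(4,1): 5·4+4·1=24≤28, 5·4+6·1=26≤33, objective 34.
(a,b)=(4,0): 5·4+4·0=20≤28, 5·4+6·0=20≤33, objective 32.
The best lattice point is (5,0), giving 40.

40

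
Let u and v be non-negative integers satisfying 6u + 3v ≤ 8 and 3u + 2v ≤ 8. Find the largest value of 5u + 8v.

(u,v)=(0,2): 6·0+3·2=6≤8, 3·0+2·2=4≤8, objective 16.
(u,v)=(0,1): 6·0+3·1=3≤8, 3·0+2·1=2≤8, objective 8.
Maximum is 16 at (u,v)=(0,2).

16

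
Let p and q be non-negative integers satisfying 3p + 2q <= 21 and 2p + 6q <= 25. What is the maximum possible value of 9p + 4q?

(p,q)=(7,0): 3·7+2·0=21≤21, 2·7+6·0=14≤25, objective 63.
(p,q)=(6,1): 3·6+2·1=20≤21, 2·6+6·1=18≤25, objective 58.
(p,q)=(6,0): 3·6+2·0=18≤21, 2·6+6·0=12≤25, objective 54.
No feasible integer point exceeds 63.

63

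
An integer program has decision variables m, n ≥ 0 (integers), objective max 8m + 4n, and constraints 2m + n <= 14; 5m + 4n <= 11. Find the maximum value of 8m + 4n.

16

(m,n)=(2,0): 2·2+1·0=4≤14, 5·2+4·0=10≤11, objective 16.
(m,n)=(1,1): 2·1+1·1=3≤14, 5·1+4·1=9≤11, objective 12.
(m,n)=(1,0): 2·1+1·0=2≤14, 5·1+4·0=5≤11, objective 8.
No feasible integer point exceeds 16.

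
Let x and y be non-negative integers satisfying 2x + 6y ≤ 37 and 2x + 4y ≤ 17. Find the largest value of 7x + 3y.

56

(x,y)=(8,0) is feasible, giving 56.
(x,y)=(7,0) is feasible, giving 49.
The best lattice point is (8,0), giving 56.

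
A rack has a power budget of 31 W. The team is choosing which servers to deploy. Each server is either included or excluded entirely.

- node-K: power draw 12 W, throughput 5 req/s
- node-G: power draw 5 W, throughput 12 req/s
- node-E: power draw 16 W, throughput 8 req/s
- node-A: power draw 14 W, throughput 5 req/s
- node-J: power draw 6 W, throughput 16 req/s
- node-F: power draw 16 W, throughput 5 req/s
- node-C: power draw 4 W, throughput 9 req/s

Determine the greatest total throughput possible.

45

node-G + node-E + node-J + node-C: power draw 5 + 16 + 6 + 4 = 31 ≤ 31, throughput 12 + 8 + 16 + 9 = 45.
node-G + node-A + node-J + node-C: power draw 5 + 14 + 6 + 4 = 29 ≤ 31, throughput 12 + 5 + 16 + 9 = 42.
node-K + node-G + node-J + node-C: power draw 12 + 5 + 6 + 4 = 27 ≤ 31, throughput 5 + 12 + 16 + 9 = 42.
Best is node-G, node-E, node-J, and node-C with total throughput 45.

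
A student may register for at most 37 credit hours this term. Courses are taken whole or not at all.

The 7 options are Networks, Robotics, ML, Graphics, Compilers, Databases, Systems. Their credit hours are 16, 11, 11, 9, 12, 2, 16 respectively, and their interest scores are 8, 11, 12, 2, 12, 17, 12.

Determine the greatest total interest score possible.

52

Take Robotics, ML, Compilers, and Databases: credit hours 11 + 11 + 12 + 2 = 36 ≤ 37, interest score 11 + 12 + 12 + 17 = 52.
No other feasible combination does better.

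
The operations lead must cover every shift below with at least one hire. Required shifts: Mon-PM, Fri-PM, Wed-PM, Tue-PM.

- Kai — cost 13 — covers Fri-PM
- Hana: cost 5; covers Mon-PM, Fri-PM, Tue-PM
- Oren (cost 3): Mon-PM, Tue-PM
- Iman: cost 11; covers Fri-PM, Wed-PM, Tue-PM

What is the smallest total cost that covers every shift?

14

Choose Oren and Iman: together they cover Mon-PM, Fri-PM, Wed-PM, Tue-PM — every shift.
Total cost: 3 + 11 = 14.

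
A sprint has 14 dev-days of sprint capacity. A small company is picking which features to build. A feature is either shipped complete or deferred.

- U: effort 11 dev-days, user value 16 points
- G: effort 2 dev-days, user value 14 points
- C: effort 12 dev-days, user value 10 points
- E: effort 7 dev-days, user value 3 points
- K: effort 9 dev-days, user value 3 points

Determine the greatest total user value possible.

30

Take U and G: effort 11 + 2 = 13 ≤ 14, user value 16 + 14 = 30.
No other feasible combination does better.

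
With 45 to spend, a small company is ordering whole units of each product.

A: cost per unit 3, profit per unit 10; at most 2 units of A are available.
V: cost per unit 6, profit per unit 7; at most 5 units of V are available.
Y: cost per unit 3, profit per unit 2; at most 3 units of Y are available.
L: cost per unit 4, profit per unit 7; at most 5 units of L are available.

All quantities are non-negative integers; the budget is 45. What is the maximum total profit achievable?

A has the best ratio (10/3); taking only A gives at most 2×10 = 20 (stopped by the supply cap of 2).
Mixing does better — 2×A, 3×V, and 5×L: cost 44 ≤ 45, profit 2·10 + 3·7 + 5·7 = 76.

76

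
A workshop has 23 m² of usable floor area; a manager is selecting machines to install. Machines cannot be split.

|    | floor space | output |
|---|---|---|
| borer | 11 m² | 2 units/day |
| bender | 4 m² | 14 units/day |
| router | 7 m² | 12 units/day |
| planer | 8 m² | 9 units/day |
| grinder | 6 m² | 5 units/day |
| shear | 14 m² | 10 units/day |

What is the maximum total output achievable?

bender + router + planer: floor space 4 + 7 + 8 = 19 ≤ 23, output 14 + 12 + 9 = 35.
bender + router + grinder: floor space 4 + 7 + 6 = 17 ≤ 23, output 14 + 12 + 5 = 31.
bender + planer + grinder: floor space 4 + 8 + 6 = 18 ≤ 23, output 14 + 9 + 5 = 28.
Best is bender, router, and planer with total output 35.

35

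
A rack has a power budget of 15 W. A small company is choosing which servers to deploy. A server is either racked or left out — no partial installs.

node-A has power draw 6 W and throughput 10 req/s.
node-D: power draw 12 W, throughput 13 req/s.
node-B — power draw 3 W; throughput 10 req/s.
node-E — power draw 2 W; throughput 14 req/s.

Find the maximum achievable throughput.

34

Take node-A, node-B, and node-E: power draw 6 + 3 + 2 = 11 ≤ 15, throughput 10 + 10 + 14 = 34.
No other feasible combination does better.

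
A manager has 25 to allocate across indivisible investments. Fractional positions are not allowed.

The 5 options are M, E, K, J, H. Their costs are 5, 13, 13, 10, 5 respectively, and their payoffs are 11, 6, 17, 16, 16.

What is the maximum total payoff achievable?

Allowing fractional choices, the relaxed optimum would be about 49.5, but investments are indivisible.
M + K + H: cost 5 + 13 + 5 = 23 ≤ 25, payoff 11 + 17 + 16 = 44.
K + H: cost 13 + 5 = 18 ≤ 25, payoff 17 + 16 = 33.
M + J + H: cost 5 + 10 + 5 = 20 ≤ 25, payoff 11 + 16 + 16 = 43.
Best is M, K, and H with total payoff 44.

44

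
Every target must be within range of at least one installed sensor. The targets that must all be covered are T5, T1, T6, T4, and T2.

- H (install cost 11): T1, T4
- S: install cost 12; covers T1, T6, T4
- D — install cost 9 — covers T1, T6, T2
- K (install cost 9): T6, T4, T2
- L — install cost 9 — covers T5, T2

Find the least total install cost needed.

21

The greedy cost-per-new-target heuristic would pick D, K, and L for 27, but a cheaper cover exists.
Choose S and L: together they cover T5, T1, T6, T4, T2 — every target.
Total install cost: 12 + 9 = 21.
No cover costs less than 21.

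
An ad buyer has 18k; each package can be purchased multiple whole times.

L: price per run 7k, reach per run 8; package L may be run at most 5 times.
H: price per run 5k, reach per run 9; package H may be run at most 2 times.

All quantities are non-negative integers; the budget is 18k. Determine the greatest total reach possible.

26

1×L and 2×H: price 17 ≤ 18, reach 1·8 + 2·9 = 26.
2×H: price 10 ≤ 18, reach 2·9 = 18.
Best is 26.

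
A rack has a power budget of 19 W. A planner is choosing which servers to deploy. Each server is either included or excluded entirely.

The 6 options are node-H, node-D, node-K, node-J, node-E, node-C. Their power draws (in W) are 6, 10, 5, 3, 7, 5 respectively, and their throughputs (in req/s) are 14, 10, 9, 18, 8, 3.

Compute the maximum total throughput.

44

This is a 0-1 knapsack instance.
Take node-H, node-K, node-J, and node-C: power draw 6 + 5 + 3 + 5 = 19 ≤ 19, throughput 14 + 9 + 18 + 3 = 44.
No other feasible combination does better.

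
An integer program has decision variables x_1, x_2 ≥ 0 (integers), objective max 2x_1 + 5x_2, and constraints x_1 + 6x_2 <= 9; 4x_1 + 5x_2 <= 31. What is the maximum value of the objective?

14

The continuous relaxation peaks at (7.42, 0.263) with value 16.16; rounding to a feasible lattice point costs some objective.
(x_1,x_2)=(7,0) is feasible, giving 14.
(x_1,x_2)=(6,0) is feasible, giving 12.
Maximum is 14 at (x_1,x_2)=(7,0).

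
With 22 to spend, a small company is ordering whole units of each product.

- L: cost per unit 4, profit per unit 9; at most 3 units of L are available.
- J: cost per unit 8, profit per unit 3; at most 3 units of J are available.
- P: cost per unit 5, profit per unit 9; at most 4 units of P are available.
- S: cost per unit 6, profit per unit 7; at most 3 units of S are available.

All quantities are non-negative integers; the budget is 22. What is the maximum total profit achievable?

45

This is a bounded integer knapsack.
L has the best ratio (9/4); taking only L gives at most 3×9 = 27 (stopped by the supply cap of 3).
Mixing does better — 3×L and 2×P: cost 22 ≤ 22, profit 3·9 + 2·9 = 45.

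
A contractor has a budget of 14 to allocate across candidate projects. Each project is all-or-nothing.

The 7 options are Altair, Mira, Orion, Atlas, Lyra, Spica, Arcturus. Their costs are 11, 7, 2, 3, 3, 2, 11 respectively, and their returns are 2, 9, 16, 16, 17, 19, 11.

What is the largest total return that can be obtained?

Treat it as a binary knapsack problem.
Mira + Orion + Lyra + Spica: cost 7 + 2 + 3 + 2 = 14 ≤ 14, return 9 + 16 + 17 + 19 = 61.
Orion + Atlas + Lyra + Spica: cost 2 + 3 + 3 + 2 = 10 ≤ 14, return 16 + 16 + 17 + 19 = 68.
Best is Orion, Atlas, Lyra, and Spica with total return 68.

68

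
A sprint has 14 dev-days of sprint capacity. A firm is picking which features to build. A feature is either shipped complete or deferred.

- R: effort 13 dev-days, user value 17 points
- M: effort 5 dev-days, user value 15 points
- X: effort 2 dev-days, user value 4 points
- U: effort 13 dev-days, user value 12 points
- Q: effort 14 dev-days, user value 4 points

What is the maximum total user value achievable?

19

Allowing fractional choices, the relaxed optimum would be about 28.2, but features are indivisible.
R: effort 13 ≤ 14, user value 17.
M + X: effort 5 + 2 = 7 ≤ 14, user value 15 + 4 = 19.
Best is M and X with total user value 19.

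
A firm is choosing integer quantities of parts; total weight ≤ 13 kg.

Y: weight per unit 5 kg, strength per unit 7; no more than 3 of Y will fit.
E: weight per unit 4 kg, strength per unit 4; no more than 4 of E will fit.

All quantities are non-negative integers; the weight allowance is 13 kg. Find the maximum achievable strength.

15

1×Y and 2×E: weight 13 ≤ 13, strength 1·7 + 2·4 = 15.
2×Y: weight 10 ≤ 13, strength 2·7 = 14.
Best is 15.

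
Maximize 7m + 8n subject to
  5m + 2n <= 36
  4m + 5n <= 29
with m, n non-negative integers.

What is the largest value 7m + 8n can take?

50

(m,n)=(6,1): 5·6+2·1=32≤36, 4·6+5·1=29≤29, objective 50.
(m,n)=(7,0): 5·7+2·0=35≤36, 4·7+5·0=28≤29, objective 49.
(m,n)=(5,1): 5·5+2·1=27≤36, 4·5+5·1=25≤29, objective 43.
No feasible integer point exceeds 50.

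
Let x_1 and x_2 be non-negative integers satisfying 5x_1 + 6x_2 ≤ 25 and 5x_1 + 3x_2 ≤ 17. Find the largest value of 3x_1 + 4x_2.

The continuous relaxation peaks at (0, 4.17) with value 16.67; rounding to a feasible lattice point costs some objective.
(x_1,x_2)=(0,4): 5·0+6·4=24≤25, 5·0+3·4=12≤17, objective 16.
(x_1,x_2)=(1,3): 5·1+6·3=23≤25, 5·1+3·3=14≤17, objective 15.
(x_1,x_2)=(0,3): 5·0+6·3=18≤25, 5·0+3·3=9≤17, objective 12.
Maximum is 16 at (x_1,x_2)=(0,4).

16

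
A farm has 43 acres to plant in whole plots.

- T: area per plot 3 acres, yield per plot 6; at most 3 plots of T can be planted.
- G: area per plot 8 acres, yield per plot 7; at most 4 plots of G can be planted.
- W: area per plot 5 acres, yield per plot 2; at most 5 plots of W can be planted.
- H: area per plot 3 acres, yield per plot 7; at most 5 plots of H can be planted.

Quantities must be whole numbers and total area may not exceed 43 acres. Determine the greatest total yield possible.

This is a bounded integer knapsack.
H has the best ratio (7/3); taking only H gives at most 5×7 = 35 (stopped by the supply cap of 5).
Mixing does better — 3×T, 2×G, and 5×H: area 40 ≤ 43, yield 3·6 + 2·7 + 5·7 = 67.

67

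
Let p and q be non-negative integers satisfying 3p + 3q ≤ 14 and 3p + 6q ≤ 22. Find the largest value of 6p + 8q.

30

(p,q)=(1,3): 3·1+3·3=12≤14, 3·1+6·3=21≤22, objective 30.
(p,q)=(2,2): 3·2+3·2=12≤14, 3·2+6·2=18≤22, objective 28.
(p,q)=(3,1): 3·3+3·1=12≤14, 3·3+6·1=15≤22, objective 26.
(p,q)=(0,3): 3·0+3·3=9≤14, 3·0+6·3=18≤22, objective 24.
The best lattice point is (1,3), giving 30.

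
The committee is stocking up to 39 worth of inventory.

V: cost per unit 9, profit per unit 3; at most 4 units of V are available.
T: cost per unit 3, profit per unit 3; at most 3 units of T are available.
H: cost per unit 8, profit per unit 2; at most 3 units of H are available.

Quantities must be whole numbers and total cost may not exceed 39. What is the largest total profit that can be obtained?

18

T has the best ratio (3/3); taking only T gives at most 3×3 = 9 (stopped by the supply cap of 3).
Mixing does better — 3×V and 3×T: cost 36 ≤ 39, profit 3·3 + 3·3 = 18.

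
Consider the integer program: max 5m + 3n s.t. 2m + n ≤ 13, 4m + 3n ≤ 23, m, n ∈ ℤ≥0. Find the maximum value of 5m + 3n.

28

Relaxing integrality, the LP optimum is 28.75 at (m,n) = (5.75, 0), which is not an integer point.
(m,n)=(5,1): 2·5+1·1=11≤13, 4·5+3·1=23≤23, objective 28.
(m,n)=(4,2): 2·4+1·2=10≤13, 4·4+3·2=22≤23, objective 26.
Maximum is 28 at (m,n)=(5,1).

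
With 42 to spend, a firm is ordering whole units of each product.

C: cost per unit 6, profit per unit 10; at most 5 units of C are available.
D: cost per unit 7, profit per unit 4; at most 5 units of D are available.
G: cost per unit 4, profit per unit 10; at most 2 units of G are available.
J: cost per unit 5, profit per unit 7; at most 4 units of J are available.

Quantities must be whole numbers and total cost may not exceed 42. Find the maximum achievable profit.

74

Take 4×C, 2×G, and 2×J: cost 42 ≤ 42, profit 4·10 + 2·10 + 2·7 = 74.
G has the best ratio (10/4) and is taken to its limit of 2; remaining capacity is filled optimally with the others.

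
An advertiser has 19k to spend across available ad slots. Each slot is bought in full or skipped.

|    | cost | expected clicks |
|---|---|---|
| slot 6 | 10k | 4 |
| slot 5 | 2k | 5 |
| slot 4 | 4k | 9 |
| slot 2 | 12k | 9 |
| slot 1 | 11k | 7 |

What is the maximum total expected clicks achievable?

23

Allowing fractional choices, the relaxed optimum would be about 23.6, but ad slots are indivisible.
slot 6 + slot 5 + slot 4: cost 10 + 2 + 4 = 16 ≤ 19, expected clicks 4 + 5 + 9 = 18.
slot 5 + slot 4 + slot 1: cost 2 + 4 + 11 = 17 ≤ 19, expected clicks 5 + 9 + 7 = 21.
slot 5 + slot 4 + slot 2: cost 2 + 4 + 12 = 18 ≤ 19, expected clicks 5 + 9 + 9 = 23.
Best is slot 5, slot 4, and slot 2 with total expected clicks 23.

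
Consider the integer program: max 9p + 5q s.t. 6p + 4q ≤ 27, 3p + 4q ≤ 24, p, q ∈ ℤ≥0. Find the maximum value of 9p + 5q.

(p,q)=(3,2): 6·3+4·2=26≤27, 3·3+4·2=17≤24, objective 37.
(p,q)=(4,0): 6·4+4·0=24≤27, 3·4+4·0=12≤24, objective 36.
The best lattice point is (3,2), giving 37.

37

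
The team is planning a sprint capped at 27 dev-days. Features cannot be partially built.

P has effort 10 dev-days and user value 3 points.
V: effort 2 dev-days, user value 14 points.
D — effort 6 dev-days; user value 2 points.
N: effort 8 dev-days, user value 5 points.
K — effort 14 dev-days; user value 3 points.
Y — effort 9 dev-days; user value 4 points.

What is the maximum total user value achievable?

Take V, D, N, and Y: effort 2 + 6 + 8 + 9 = 25 ≤ 27, user value 14 + 2 + 5 + 4 = 25.
No other feasible combination does better.

25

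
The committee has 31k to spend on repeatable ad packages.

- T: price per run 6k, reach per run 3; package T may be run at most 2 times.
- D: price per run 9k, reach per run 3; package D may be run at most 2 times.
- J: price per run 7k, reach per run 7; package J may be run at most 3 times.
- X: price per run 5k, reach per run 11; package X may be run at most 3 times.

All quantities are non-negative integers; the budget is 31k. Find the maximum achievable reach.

47

This is a bounded integer knapsack.
X has the best ratio (11/5); taking only X gives at most 3×11 = 33 (stopped by the supply cap of 3).
Mixing does better — 2×J and 3×X: price 29 ≤ 31, reach 2·7 + 3·11 = 47.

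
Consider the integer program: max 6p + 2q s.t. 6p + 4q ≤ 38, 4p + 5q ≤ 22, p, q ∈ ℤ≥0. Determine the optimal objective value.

30

The continuous relaxation peaks at (5.5, 0) with value 33.00; rounding to a feasible lattice point costs some objective.
(p,q)=(5,0): 6·5+4·0=30≤38, 4·5+5·0=20≤22, objective 30.
(p,q)=(4,1): 6·4+4·1=28≤38, 4·4+5·1=21≤22, objective 26.
(p,q)=(4,0): 6·4+4·0=24≤38, 4·4+5·0=16≤22, objective 24.
No feasible integer point exceeds 30.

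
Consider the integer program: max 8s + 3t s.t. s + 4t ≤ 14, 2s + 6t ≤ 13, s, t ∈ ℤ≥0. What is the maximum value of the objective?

The continuous relaxation peaks at (6.5, 0) with value 52.00; rounding to a feasible lattice point costs some objective.
(s,t)=(6,0): 1·6+4·0=6≤14, 2·6+6·0=12≤13, objective 48.
(s,t)=(5,0): 1·5+4·0=5≤14, 2·5+6·0=10≤13, objective 40.
Maximum is 48 at (s,t)=(6,0).

48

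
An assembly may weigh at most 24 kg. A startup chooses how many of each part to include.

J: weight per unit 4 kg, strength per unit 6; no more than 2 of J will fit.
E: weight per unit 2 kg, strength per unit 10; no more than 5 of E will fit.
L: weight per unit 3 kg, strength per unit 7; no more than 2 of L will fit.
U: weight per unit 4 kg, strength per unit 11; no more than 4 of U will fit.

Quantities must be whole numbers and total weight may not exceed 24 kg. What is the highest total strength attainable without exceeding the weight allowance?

E has the best ratio (10/2); taking only E gives at most 5×10 = 50 (stopped by the supply cap of 5).
Mixing does better — 5×E, 2×L, and 2×U: weight 24 ≤ 24, strength 5·10 + 2·7 + 2·11 = 86.

86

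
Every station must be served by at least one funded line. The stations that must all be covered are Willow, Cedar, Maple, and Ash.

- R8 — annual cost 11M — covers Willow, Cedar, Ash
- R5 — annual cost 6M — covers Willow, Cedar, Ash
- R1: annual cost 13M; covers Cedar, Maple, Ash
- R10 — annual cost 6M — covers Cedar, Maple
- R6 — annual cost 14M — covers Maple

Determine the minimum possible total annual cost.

Choose R5 and R10: together they cover Willow, Cedar, Maple, Ash — every station.
Total annual cost: 6 + 6 = 12.
No cover costs less than 12.

12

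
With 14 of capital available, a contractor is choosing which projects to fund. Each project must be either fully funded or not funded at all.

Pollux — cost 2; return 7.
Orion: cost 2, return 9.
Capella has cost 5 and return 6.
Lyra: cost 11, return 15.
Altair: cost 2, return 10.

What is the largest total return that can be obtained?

Pollux + Orion + Capella + Altair: cost 2 + 2 + 5 + 2 = 11 ≤ 14, return 7 + 9 + 6 + 10 = 32.
Orion + Capella + Altair: cost 2 + 5 + 2 = 9 ≤ 14, return 9 + 6 + 10 = 25.
Pollux + Orion + Altair: cost 2 + 2 + 2 = 6 ≤ 14, return 7 + 9 + 10 = 26.
Best is Pollux, Orion, Capella, and Altair with total return 32.

32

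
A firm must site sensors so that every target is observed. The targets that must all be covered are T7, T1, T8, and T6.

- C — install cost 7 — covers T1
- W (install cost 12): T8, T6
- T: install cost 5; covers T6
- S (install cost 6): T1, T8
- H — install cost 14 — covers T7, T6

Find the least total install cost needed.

Choose S and H: together they cover T7, T1, T8, T6 — every target.
Total install cost: 6 + 14 = 20.

20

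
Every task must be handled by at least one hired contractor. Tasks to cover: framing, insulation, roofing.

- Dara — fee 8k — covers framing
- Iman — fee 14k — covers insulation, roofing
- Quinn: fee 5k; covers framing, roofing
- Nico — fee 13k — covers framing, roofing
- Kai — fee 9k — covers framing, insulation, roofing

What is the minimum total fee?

The greedy cost-per-new-task heuristic would pick Quinn and Kai for 14, but a cheaper cover exists.
Kai alone covers framing, insulation, roofing — every task.
Total fee: 9.
No cover costs less than 9.

9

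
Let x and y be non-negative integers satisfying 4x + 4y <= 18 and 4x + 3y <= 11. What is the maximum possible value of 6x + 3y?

The continuous relaxation peaks at (2.75, 0) with value 16.50; rounding to a feasible lattice point costs some objective.
(x,y)=(2,1) is feasible, giving 15.
(x,y)=(1,2) is feasible, giving 12.
(x,y)=(2,0) is feasible, giving 12.
Maximum is 15 at (x,y)=(2,1).

15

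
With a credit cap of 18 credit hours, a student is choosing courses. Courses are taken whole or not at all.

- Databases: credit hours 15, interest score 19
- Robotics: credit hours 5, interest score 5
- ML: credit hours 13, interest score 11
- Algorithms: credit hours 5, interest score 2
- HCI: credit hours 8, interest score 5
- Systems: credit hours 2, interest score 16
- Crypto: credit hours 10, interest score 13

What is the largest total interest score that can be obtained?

Databases + Systems: credit hours 15 + 2 = 17 ≤ 18, interest score 19 + 16 = 35.
Algorithms + Systems + Crypto: credit hours 5 + 2 + 10 = 17 ≤ 18, interest score 2 + 16 + 13 = 31.
Robotics + Systems + Crypto: credit hours 5 + 2 + 10 = 17 ≤ 18, interest score 5 + 16 + 13 = 34.
Best is Databases and Systems with total interest score 35.

35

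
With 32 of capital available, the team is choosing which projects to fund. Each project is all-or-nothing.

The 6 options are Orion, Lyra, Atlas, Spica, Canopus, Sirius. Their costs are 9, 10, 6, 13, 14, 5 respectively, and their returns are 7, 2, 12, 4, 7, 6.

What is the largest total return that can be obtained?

27

Treat it as a binary knapsack problem.
Take Orion, Lyra, Atlas, and Sirius: cost 9 + 10 + 6 + 5 = 30 ≤ 32, return 7 + 2 + 12 + 6 = 27.
No other feasible combination does better.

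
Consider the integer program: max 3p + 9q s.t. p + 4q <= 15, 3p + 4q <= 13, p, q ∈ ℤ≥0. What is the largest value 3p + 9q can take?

The continuous relaxation peaks at (0, 3.25) with value 29.25; rounding to a feasible lattice point costs some objective.
(p,q)=(0,3): 1·0+4·3=12≤15, 3·0+4·3=12≤13, objective 27.
(p,q)=(1,2): 1·1+4·2=9≤15, 3·1+4·2=11≤13, objective 21.
(p,q)=(0,2): 1·0+4·2=8≤15, 3·0+4·2=8≤13, objective 18.
No feasible integer point exceeds 27.

27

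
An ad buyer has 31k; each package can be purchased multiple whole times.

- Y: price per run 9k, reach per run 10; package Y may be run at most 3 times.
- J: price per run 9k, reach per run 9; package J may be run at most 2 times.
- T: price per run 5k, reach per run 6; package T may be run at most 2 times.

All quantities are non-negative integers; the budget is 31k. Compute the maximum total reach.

32

T has the best ratio (6/5); taking only T gives at most 2×6 = 12 (stopped by the supply cap of 2).
Mixing does better — 2×Y and 2×T: price 28 ≤ 31, reach 2·10 + 2·6 = 32.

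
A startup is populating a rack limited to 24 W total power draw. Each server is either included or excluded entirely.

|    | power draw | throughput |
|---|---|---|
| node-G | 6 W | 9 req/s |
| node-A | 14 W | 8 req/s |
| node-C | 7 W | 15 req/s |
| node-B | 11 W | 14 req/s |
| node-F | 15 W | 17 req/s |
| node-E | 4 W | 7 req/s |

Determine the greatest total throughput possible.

38

This is an integer program with binary decision variables.
Allowing fractional choices, the relaxed optimum would be about 39.9, but servers are indivisible.
node-G + node-C + node-B: power draw 6 + 7 + 11 = 24 ≤ 24, throughput 9 + 15 + 14 = 38.
node-C + node-B + node-E: power draw 7 + 11 + 4 = 22 ≤ 24, throughput 15 + 14 + 7 = 36.
Best is node-G, node-C, and node-B with total throughput 38.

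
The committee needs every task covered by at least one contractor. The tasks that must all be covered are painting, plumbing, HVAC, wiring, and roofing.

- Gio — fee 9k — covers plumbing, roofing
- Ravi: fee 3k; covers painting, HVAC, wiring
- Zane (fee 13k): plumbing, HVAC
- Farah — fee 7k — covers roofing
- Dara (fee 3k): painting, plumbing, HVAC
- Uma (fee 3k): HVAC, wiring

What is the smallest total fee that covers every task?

12

Choose Gio and Ravi: together they cover painting, plumbing, HVAC, wiring, roofing — every task.
Total fee: 9 + 3 = 12.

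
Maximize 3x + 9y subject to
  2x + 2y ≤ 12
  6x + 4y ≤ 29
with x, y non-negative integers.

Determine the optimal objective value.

54

(x,y)=(0,6): 2·0+2·6=12≤12, 6·0+4·6=24≤29, objective 54.
(x,y)=(1,5): 2·1+2·5=12≤12, 6·1+4·5=26≤29, objective 48.
The best lattice point is (0,6), giving 54.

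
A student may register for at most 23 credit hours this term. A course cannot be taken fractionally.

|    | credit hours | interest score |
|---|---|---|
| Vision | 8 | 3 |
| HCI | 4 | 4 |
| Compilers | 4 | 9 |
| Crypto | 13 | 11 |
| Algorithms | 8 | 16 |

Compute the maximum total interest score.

This is a 0-1 knapsack instance.
Allowing fractional choices, the relaxed optimum would be about 34.9, but courses are indivisible.
Vision + Compilers + Algorithms: credit hours 8 + 4 + 8 = 20 ≤ 23, interest score 3 + 9 + 16 = 28.
HCI + Compilers + Algorithms: credit hours 4 + 4 + 8 = 16 ≤ 23, interest score 4 + 9 + 16 = 29.
Crypto + Algorithms: credit hours 13 + 8 = 21 ≤ 23, interest score 11 + 16 = 27.
Best is HCI, Compilers, and Algorithms with total interest score 29.

29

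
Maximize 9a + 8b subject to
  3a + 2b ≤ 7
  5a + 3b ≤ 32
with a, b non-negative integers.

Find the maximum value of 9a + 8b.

Relaxing integrality, the LP optimum is 28.00 at (a,b) = (0, 3.5), which is not an integer point.
(a,b)=(1,2): 3·1+2·2=7≤7, 5·1+3·2=11≤32, objective 25.
(a,b)=(0,3): 3·0+2·3=6≤7, 5·0+3·3=9≤32, objective 24.
(a,b)=(1,1): 3·1+2·1=5≤7, 5·1+3·1=8≤32, objective 17.
No feasible integer point exceeds 25.

25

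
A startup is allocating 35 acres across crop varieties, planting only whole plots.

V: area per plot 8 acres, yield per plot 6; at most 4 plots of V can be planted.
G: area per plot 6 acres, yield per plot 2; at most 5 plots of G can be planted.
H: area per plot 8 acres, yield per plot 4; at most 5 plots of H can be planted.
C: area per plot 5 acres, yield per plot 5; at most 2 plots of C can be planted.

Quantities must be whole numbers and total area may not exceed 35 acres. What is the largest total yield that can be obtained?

2×V, 1×H, and 2×C: area 34 ≤ 35, yield 2·6 + 1·4 + 2·5 = 26.
3×V and 2×C: area 34 ≤ 35, yield 3·6 + 2·5 = 28.
Best is 28.

28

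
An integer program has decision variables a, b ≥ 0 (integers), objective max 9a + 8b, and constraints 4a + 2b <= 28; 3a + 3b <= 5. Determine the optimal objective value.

9

Relaxing integrality, the LP optimum is 15.00 at (a,b) = (1.67, 0), which is not an integer point.
(a,b)=(1,0) is feasible, giving 9.
(a,b)=(0,1) is feasible, giving 8.
(a,b)=(0,0) is feasible, giving 0.
Maximum is 9 at (a,b)=(1,0).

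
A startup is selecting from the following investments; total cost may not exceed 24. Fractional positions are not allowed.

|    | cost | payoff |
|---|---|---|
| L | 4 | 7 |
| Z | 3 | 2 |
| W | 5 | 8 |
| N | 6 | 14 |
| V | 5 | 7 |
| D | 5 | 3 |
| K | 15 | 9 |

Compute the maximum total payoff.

38

Allowing fractional choices, the relaxed optimum would be about 38.6, but investments are indivisible.
L + W + N + V: cost 4 + 5 + 6 + 5 = 20 ≤ 24, payoff 7 + 8 + 14 + 7 = 36.
L + Z + W + N + D: cost 4 + 3 + 5 + 6 + 5 = 23 ≤ 24, payoff 7 + 2 + 8 + 14 + 3 = 34.
L + Z + W + N + V: cost 4 + 3 + 5 + 6 + 5 = 23 ≤ 24, payoff 7 + 2 + 8 + 14 + 7 = 38.
Best is L, Z, W, N, and V with total payoff 38.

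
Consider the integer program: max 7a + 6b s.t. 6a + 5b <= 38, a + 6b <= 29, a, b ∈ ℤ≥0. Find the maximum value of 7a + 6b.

45

The continuous relaxation peaks at (2.68, 4.39) with value 45.06; rounding to a feasible lattice point costs some objective.
(a,b)=(3,4): 6·3+5·4=38≤38, 1·3+6·4=27≤29, objective 45.
(a,b)=(3,3): 6·3+5·3=33≤38, 1·3+6·3=21≤29, objective 39.
(a,b)=(2,4): 6·2+5·4=32≤38, 1·2+6·4=26≤29, objective 38.
The best lattice point is (3,4), giving 45.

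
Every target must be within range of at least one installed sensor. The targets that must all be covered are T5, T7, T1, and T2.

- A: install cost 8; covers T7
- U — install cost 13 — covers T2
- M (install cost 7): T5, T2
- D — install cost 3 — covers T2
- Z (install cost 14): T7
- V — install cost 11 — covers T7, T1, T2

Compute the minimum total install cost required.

The greedy cost-per-new-target heuristic would pick D, V, and M for 21, but a cheaper cover exists.
Choose M and V: together they cover T5, T7, T1, T2 — every target.
Total install cost: 7 + 11 = 18.
No cover costs less than 18.

18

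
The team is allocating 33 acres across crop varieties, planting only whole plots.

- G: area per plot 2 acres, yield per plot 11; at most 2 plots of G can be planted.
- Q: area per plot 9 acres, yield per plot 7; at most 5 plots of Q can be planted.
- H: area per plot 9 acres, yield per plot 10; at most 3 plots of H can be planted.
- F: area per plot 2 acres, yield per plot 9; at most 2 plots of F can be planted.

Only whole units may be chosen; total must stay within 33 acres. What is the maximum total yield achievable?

G has the best ratio (11/2); taking only G gives at most 2×11 = 22 (stopped by the supply cap of 2).
Mixing does better — 2×G, 3×H, and 1×F: area 33 ≤ 33, yield 2·11 + 3·10 + 1·9 = 61.

61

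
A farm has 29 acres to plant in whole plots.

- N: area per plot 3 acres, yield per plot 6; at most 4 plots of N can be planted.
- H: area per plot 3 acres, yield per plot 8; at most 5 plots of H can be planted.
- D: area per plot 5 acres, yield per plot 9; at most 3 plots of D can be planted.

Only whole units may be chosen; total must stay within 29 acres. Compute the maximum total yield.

This is a bounded integer knapsack.
4×N, 4×H, and 1×D: area 29 ≤ 29, yield 4·6 + 4·8 + 1·9 = 65.
3×N, 5×H, and 1×D: area 29 ≤ 29, yield 3·6 + 5·8 + 1·9 = 67.
Best is 67.

67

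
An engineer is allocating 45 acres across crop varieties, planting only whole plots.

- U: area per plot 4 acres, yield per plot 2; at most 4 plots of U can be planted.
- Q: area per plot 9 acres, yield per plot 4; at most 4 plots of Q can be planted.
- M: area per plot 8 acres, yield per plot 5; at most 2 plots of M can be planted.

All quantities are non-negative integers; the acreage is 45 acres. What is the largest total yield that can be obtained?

2×U, 2×Q, and 2×M: area 42 ≤ 45, yield 2·2 + 2·4 + 2·5 = 22.
3×Q and 2×M: area 43 ≤ 45, yield 3·4 + 2·5 = 22.
Best is 22.

22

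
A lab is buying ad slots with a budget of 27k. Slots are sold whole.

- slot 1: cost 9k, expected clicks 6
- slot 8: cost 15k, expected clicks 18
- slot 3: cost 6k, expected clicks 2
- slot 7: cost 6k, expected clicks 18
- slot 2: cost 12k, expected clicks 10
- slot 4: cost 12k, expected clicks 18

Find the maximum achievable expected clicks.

42

This is an integer program with binary decision variables.
slot 1 + slot 7 + slot 4: cost 9 + 6 + 12 = 27 ≤ 27, expected clicks 6 + 18 + 18 = 42.
slot 3 + slot 7 + slot 4: cost 6 + 6 + 12 = 24 ≤ 27, expected clicks 2 + 18 + 18 = 38.
Best is slot 1, slot 7, and slot 4 with total expected clicks 42.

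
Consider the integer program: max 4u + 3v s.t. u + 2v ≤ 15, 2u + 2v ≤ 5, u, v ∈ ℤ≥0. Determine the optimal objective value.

8

(u,v)=(2,0): 1·2+2·0=2≤15, 2·2+2·0=4≤5, objective 8.
(u,v)=(1,1): 1·1+2·1=3≤15, 2·1+2·1=4≤5, objective 7.
(u,v)=(1,0): 1·1+2·0=1≤15, 2·1+2·0=2≤5, objective 4.
Maximum is 8 at (u,v)=(2,0).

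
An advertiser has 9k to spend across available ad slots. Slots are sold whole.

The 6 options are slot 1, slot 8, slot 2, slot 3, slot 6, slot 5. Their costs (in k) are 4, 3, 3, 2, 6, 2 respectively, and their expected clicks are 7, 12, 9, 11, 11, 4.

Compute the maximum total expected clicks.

32

This is a 0-1 knapsack instance.
slot 8 + slot 2 + slot 3: cost 3 + 3 + 2 = 8 ≤ 9, expected clicks 12 + 9 + 11 = 32.
slot 8 + slot 3 + slot 5: cost 3 + 2 + 2 = 7 ≤ 9, expected clicks 12 + 11 + 4 = 27.
slot 1 + slot 8 + slot 3: cost 4 + 3 + 2 = 9 ≤ 9, expected clicks 7 + 12 + 11 = 30.
Best is slot 8, slot 2, and slot 3 with total expected clicks 32.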